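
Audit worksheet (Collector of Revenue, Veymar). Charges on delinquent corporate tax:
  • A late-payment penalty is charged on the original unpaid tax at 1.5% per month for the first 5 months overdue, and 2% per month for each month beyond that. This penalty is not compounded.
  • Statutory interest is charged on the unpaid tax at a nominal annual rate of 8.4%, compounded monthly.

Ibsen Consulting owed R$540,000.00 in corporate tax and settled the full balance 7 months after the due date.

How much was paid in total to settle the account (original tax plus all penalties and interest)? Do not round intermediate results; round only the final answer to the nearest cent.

Penalty, months 1–5: 5 × 1.5% × R$540,000.00 = R$40,500.00
Penalty, months 6–7: 2 × 2% × R$540,000.00 = R$21,600.00
Interest (8.4%/yr ÷ 12 = 0.7%/month): R$540,000.00 × ((1 + 0.007)^7 − 1) = R$27,022.1883…
Total = R$540,000.00 + R$62,100.0000 + R$27,022.1883… = R$629,122.19

R$629,122.19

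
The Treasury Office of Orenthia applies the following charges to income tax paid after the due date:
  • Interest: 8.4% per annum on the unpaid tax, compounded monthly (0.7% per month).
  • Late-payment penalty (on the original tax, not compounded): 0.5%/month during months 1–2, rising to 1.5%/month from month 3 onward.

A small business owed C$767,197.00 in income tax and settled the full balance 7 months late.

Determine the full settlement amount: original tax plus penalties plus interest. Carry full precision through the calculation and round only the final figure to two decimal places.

Penalty, months 1–2: 2 × 0.5% × C$767,197.00 = C$7,671.97
Penalty, months 3–7: 5 × 1.5% × C$767,197.00 = C$57,539.78…
Interest: C$767,197.00 × ((1 + 0.007)^7 − 1) = C$767,197.00 × 0.0500411… = C$38,391.3737…
Total = C$767,197.00 + C$65,211.7450 + C$38,391.3737… = C$870,800.12

C$870,800.12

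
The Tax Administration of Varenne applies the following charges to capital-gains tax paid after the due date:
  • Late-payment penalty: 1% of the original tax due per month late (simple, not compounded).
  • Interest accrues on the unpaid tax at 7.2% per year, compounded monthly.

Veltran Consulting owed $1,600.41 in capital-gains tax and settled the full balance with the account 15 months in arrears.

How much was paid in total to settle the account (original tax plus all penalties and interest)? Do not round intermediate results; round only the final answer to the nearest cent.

Late-payment penalty: 15 × 1% × $1,600.41 = $240.06…
Interest (7.2%/yr ÷ 12 = 0.6%/month): $1,600.41 × ((1 + 0.006)^15 − 1) = $150.2466…
Total = $1,600.41 + $240.0615 + $150.2466… = $1,990.72

$1,990.72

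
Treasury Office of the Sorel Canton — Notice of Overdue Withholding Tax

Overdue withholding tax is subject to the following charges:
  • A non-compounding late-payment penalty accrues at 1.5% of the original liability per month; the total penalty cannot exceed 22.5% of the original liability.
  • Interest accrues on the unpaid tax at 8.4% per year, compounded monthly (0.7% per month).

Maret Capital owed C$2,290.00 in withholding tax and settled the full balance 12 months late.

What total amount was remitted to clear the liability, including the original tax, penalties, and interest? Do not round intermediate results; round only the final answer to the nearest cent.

C$2,902.14

Penalty: 12 × 1.5% × C$2,290.00 = C$412.20 (below the 22.5% cap of C$515.25)
Interest: C$2,290.00 × ((1 + 0.007)^12 − 1) = C$2,290.00 × 0.0873107… = C$199.9414…
Total = C$2,290.00 + C$412.2000 + C$199.9414… = C$2,902.14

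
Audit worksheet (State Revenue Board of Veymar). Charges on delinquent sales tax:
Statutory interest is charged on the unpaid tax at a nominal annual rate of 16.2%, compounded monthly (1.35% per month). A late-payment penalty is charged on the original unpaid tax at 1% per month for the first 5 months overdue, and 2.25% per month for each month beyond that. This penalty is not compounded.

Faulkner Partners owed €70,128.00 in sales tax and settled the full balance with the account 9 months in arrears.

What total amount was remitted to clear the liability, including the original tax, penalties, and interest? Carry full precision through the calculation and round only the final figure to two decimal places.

€88,941.37

Penalty, months 1–5: 5 × 1% × €70,128.00 = €3,506.40
Penalty, months 6–9: 4 × 2.25% × €70,128.00 = €6,311.52
Interest: €70,128.00 × ((1 + 0.0135)^9 − 1) = €70,128.00 × 0.1282719… = €8,995.4528…
Total = €70,128.00 + €9,817.9200 + €8,995.4528… = €88,941.37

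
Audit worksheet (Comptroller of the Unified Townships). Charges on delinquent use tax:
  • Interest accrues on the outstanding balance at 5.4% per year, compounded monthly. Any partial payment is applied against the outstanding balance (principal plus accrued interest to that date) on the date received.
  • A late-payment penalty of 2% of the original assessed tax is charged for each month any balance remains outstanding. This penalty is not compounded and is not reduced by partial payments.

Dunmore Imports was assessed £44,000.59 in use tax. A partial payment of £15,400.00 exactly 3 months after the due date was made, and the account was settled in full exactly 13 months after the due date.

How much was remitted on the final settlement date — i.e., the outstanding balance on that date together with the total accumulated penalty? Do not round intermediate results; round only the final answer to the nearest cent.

£41,978.23

Monthly rate = 5.4% ÷ 12 = 0.45%
Balance at month 3: £44,000.5900 × (1 + 0.0045)^3 = £44,597.2750…
After £15,400.00 payment: £44,597.2750… − £15,400.00 = £29,197.2750…
Balance at month 13: £29,197.2750… × (1 + 0.0045)^10 = £30,538.0802…
Penalty: 13 × 2% × £44,000.59 = £11,440.15…
Final settlement = outstanding balance + penalty = £30,538.0802… + £11,440.15… = £41,978.23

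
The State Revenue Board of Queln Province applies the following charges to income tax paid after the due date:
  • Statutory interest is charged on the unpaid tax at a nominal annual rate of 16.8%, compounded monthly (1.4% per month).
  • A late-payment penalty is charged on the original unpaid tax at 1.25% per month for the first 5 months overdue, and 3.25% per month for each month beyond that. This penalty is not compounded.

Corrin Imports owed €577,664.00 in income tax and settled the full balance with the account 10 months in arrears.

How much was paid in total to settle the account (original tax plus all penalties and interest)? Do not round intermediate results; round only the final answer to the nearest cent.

€793,801.31

Penalty, months 1–5: 5 × 1.25% × €577,664.00 = €36,104.00
Penalty, months 6–10: 5 × 3.25% × €577,664.00 = €93,870.40
Interest: €577,664.00 × ((1 + 0.014)^10 − 1) = €577,664.00 × 0.1491575… = €86,162.9091…
Total = €577,664.00 + €129,974.4000 + €86,162.9091… = €793,801.31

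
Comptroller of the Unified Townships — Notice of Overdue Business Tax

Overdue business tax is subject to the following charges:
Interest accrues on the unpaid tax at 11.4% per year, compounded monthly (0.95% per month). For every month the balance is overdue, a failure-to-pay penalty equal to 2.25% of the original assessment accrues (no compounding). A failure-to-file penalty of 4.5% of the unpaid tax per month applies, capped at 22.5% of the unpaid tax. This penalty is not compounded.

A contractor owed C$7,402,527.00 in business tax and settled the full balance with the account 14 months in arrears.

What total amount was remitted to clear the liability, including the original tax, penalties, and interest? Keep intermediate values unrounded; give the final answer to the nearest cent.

Failure-to-file: 14 × 4.5% × C$7,402,527.00 = C$4,663,592.01, capped at 22.5% × C$7,402,527.00 = C$1,665,568.58…
Failure-to-pay penalty = 2.25% × C$7,402,527.00 × 14 mo = C$2,331,796.01…
Interest: C$7,402,527.00 × ((1 + 0.0095)^14 − 1) = C$7,402,527.00 × 0.1415331… = C$1,047,702.9261…
Total = C$7,402,527.00 + C$3,997,364.5800 + C$1,047,702.9261… = C$12,447,594.51

C$12,447,594.51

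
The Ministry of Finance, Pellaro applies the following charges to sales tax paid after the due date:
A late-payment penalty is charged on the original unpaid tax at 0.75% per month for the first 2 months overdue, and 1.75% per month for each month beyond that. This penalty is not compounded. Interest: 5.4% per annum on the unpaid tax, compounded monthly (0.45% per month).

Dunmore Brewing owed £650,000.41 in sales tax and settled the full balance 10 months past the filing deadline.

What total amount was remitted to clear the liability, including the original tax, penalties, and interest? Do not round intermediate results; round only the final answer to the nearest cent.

Penalty, months 1–2: 2 × 0.75% × £650,000.41 = £9,750.01…
Penalty, months 3–10: 8 × 1.75% × £650,000.41 = £91,000.06…
Interest: £650,000.41 × ((1 + 0.0045)^10 − 1) = £650,000.41 × 0.0459223… = £29,849.4954…
Total = £650,000.41 + £100,750.0636… + £29,849.4954… = £780,599.97

£780,599.97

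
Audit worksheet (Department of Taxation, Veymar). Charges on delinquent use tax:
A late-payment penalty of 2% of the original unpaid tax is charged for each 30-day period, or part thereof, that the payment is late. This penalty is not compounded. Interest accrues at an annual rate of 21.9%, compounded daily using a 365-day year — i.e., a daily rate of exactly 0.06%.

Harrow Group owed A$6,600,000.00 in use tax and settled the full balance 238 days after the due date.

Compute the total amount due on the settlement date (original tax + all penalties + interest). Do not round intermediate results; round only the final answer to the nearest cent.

Penalty periods: ⌈238/30⌉ = 8; penalty = 8 × 2% × A$6,600,000.00 = A$1,056,000.00
Interest: A$6,600,000.00 × ((1 + 0.0006)^238 − 1) = A$6,600,000.00 × 0.15344968… = A$1,012,767.9124…
Total = A$6,600,000.00 + A$1,056,000.0000 + A$1,012,767.9124… = A$8,668,767.91

A$8,668,767.91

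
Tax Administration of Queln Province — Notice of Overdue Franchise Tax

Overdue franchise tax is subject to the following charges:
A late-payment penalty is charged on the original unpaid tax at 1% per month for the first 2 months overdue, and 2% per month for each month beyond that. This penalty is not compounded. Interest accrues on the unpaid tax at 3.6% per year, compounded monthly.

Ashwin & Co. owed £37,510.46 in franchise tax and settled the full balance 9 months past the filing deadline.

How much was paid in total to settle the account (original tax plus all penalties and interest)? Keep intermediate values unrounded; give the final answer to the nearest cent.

Penalty, months 1–2: 2 × 1% × £37,510.46 = £750.21…
Penalty, months 3–9: 7 × 2% × £37,510.46 = £5,251.46…
Interest (3.6%/yr ÷ 12 = 0.3%/month): £37,510.46 × ((1 + 0.003)^9 − 1) = £1,025.0213…
Total = £37,510.46 + £6,001.6736 + £1,025.0213… = £44,537.15

£44,537.15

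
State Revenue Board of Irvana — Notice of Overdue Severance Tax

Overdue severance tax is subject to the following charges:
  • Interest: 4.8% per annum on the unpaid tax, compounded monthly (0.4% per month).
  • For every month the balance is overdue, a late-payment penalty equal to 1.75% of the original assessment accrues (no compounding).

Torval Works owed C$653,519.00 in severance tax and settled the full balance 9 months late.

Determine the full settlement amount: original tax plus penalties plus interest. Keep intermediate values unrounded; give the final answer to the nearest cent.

Late-payment penalty: 9 × 1.75% × C$653,519.00 = C$102,929.24…
Interest: C$653,519.00 × ((1 + 0.004)^9 − 1) = C$653,519.00 × 0.0365814… = C$23,906.6454…
Total = C$653,519.00 + C$102,929.2425 + C$23,906.6454… = C$780,354.89

C$780,354.89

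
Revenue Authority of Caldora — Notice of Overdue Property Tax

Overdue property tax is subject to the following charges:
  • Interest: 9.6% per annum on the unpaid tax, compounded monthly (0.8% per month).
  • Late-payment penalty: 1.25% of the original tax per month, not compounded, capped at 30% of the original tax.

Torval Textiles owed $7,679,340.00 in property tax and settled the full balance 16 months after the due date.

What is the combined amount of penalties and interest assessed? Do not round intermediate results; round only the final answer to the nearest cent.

$2,580,061.03

Penalty: 16 × 1.25% × $7,679,340.00 = $1,535,868.00 (below the 30% cap of $2,303,802.00)
Interest: $7,679,340.00 × ((1 + 0.008)^16 − 1) = $7,679,340.00 × 0.1359743… = $1,044,193.0343…
Penalties + interest = $1,535,868.0000 + $1,044,193.0343… = $2,580,061.03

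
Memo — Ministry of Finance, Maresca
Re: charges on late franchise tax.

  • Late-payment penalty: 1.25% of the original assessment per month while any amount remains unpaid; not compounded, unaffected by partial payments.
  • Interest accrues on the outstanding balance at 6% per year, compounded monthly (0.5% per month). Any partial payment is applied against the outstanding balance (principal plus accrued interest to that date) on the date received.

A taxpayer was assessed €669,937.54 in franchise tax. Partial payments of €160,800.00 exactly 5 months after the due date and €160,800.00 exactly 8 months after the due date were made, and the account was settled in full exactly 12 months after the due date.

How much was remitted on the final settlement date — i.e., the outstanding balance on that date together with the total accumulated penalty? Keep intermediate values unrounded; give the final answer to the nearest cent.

Balance at month 5: €669,937.5400 × (1 + 0.005)^5 = €686,854.3024…
After €160,800.00 payment: €686,854.3024… − €160,800.00 = €526,054.3024…
Balance at month 8: €526,054.3024… × (1 + 0.005)^3 = €533,984.6368…
After €160,800.00 payment: €533,984.6368… − €160,800.00 = €373,184.6368…
Balance at month 12: €373,184.6368… × (1 + 0.005)^4 = €380,704.4940…
Penalty: 12 × 1.25% × €669,937.54 = €100,490.63…
Final settlement = outstanding balance + penalty = €380,704.4940… + €100,490.63… = €481,195.13

€481,195.13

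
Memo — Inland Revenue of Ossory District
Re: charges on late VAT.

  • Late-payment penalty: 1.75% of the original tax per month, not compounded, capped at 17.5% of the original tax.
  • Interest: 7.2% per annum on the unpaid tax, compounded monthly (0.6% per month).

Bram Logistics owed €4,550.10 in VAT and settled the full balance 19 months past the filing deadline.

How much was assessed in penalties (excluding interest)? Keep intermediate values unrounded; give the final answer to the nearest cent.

€796.27

Penalty (uncapped): 19 × 1.75% × €4,550.10 = €1,512.91…; cap = 17.5% × €4,550.10 = €796.27… → penalty = €796.27…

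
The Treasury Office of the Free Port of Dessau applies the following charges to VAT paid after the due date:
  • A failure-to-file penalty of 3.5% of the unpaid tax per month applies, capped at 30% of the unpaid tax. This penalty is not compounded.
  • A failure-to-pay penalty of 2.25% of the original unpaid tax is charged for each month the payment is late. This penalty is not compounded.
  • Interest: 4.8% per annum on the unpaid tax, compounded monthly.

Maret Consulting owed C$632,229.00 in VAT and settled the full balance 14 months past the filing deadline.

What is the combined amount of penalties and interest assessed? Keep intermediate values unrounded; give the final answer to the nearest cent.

Failure-to-file: 14 × 3.5% × C$632,229.00 = C$309,792.21, capped at 30% × C$632,229.00 = C$189,668.70
Failure-to-pay penalty = 2.25% × C$632,229.00 × 14 mo = C$199,152.14…
Interest (4.8%/yr ÷ 12 = 0.4%/month): C$632,229.00 × ((1 + 0.004)^14 − 1) = C$36,340.2411…
Penalties + interest = C$388,820.8350 + C$36,340.2411… = C$425,161.08

C$425,161.08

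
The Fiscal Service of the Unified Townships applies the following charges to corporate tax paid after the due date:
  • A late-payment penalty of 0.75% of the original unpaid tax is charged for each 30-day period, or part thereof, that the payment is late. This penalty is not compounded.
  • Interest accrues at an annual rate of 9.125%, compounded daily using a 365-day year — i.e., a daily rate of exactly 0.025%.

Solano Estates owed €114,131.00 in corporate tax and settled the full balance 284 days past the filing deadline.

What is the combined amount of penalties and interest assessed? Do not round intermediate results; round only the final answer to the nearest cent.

Penalty periods: ⌈284/30⌉ = 10; penalty = 10 × 0.75% × €114,131.00 = €8,559.83…
Interest: €114,131.00 × ((1 + 0.00025)^284 − 1) = €114,131.00 × 0.07357170… = €8,396.8116…
Penalties + interest = €8,559.8250 + €8,396.8116… = €16,956.64

€16,956.64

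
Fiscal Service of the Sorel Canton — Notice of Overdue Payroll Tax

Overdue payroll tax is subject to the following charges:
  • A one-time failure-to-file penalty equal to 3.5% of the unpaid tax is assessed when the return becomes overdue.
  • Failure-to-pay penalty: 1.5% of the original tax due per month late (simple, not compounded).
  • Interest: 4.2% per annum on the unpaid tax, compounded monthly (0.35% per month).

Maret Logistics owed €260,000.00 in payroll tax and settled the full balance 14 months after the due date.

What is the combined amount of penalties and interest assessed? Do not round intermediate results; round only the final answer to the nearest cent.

€76,733.93

Failure-to-file penalty: 3.5% × €260,000.00 = €9,100.00
Failure-to-pay penalty = 1.5% × €260,000.00 × 14 mo = €54,600.00
Interest: €260,000.00 × ((1 + 0.0035)^14 − 1) = €260,000.00 × 0.0501305… = €13,033.9320…
Penalties + interest = €63,700.0000 + €13,033.9320… = €76,733.93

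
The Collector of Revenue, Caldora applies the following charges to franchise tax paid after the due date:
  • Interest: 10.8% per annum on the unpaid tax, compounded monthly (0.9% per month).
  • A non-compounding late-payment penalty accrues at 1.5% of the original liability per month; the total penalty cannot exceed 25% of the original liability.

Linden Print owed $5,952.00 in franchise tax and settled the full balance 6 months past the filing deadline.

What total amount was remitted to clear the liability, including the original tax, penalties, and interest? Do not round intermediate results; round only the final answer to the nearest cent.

$6,816.41

Penalty: 6 × 1.5% × $5,952.00 = $535.68 (below the 25% cap of $1,488.00)
Interest: $5,952.00 × ((1 + 0.009)^6 − 1) = $5,952.00 × 0.0552297… = $328.7270…
Total = $5,952.00 + $535.6800 + $328.7270… = $6,816.41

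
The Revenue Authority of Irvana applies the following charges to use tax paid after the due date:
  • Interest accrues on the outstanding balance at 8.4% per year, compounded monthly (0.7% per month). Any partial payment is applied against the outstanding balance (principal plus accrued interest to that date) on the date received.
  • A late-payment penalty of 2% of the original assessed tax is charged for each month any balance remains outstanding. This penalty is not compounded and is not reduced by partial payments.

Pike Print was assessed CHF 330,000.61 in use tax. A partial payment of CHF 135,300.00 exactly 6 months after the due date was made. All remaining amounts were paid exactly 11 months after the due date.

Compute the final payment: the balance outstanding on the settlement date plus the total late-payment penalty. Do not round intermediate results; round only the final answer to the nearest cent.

Balance at month 6: CHF 330,000.6100 × (1 + 0.007)^6 = CHF 344,105.4618…
After CHF 135,300.00 payment: CHF 344,105.4618… − CHF 135,300.00 = CHF 208,805.4618…
Balance at month 11: CHF 208,805.4618… × (1 + 0.007)^5 = CHF 216,216.6863…
Penalty: 11 × 2% × CHF 330,000.61 = CHF 72,600.13…
Final settlement = outstanding balance + penalty = CHF 216,216.6863… + CHF 72,600.13… = CHF 288,816.82

CHF 288,816.82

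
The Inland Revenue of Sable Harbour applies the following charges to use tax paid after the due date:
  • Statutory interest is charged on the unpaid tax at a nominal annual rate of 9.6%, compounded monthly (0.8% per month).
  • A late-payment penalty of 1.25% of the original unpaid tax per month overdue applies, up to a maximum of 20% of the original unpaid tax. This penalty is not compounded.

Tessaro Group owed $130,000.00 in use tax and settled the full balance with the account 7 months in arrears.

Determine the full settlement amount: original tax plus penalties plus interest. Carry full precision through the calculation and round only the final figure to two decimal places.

$148,832.07

Penalty: 7 × 1.25% × $130,000.00 = $11,375.00 (below the 20% cap of $26,000.00)
Interest: $130,000.00 × ((1 + 0.008)^7 − 1) = $130,000.00 × 0.0573621… = $7,457.0683…
Total = $130,000.00 + $11,375.0000 + $7,457.0683… = $148,832.07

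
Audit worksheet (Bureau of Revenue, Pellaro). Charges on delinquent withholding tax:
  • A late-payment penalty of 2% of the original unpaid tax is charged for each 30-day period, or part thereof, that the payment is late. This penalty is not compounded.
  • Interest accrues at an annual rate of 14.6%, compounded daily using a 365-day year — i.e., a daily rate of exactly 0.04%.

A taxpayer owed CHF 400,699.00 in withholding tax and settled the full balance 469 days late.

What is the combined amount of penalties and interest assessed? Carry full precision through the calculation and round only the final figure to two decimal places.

CHF 210,890.14

Penalty periods: ⌈469/30⌉ = 16; penalty = 16 × 2% × CHF 400,699.00 = CHF 128,223.68
Interest: CHF 400,699.00 × ((1 + 0.0004)^469 − 1) = CHF 400,699.00 × 0.20630563… = CHF 82,666.4593…
Penalties + interest = CHF 128,223.6800 + CHF 82,666.4593… = CHF 210,890.14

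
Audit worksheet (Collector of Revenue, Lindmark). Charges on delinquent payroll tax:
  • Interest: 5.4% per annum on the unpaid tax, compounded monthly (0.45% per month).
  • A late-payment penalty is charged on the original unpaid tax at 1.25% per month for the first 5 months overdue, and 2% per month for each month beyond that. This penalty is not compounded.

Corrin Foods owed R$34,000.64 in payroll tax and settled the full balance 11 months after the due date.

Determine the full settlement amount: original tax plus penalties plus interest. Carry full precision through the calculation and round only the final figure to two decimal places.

Penalty, months 1–5: 5 × 1.25% × R$34,000.64 = R$2,125.04
Penalty, months 6–11: 6 × 2% × R$34,000.64 = R$4,080.08…
Interest: R$34,000.64 × ((1 + 0.0045)^11 − 1) = R$34,000.64 × 0.0506289… = R$1,721.4157…
Total = R$34,000.64 + R$6,205.1168 + R$1,721.4157… = R$41,927.17

R$41,927.17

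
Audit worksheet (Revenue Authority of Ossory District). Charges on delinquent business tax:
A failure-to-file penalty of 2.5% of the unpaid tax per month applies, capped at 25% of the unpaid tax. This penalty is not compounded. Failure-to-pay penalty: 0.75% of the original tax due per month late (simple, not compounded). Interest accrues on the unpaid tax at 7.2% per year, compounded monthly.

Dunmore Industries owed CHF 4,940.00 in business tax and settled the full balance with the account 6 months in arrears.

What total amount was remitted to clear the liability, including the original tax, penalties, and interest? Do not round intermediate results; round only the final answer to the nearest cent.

CHF 6,083.83

Failure-to-file: 6 × 2.5% × CHF 4,940.00 = CHF 741.00 (under the 25% cap)
Failure-to-pay penalty: 6 × 0.75% × CHF 4,940.00 = CHF 222.30
Interest (7.2%/yr ÷ 12 = 0.6%/month): CHF 4,940.00 × ((1 + 0.006)^6 − 1) = CHF 180.5290…
Total = CHF 4,940.00 + CHF 963.3000 + CHF 180.5290… = CHF 6,083.83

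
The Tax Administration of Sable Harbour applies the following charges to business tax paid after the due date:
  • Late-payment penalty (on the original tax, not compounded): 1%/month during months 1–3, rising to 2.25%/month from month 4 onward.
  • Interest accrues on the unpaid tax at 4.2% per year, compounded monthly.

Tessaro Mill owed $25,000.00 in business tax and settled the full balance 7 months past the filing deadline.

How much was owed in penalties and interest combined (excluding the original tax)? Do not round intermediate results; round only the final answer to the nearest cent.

$3,618.97

Penalty, months 1–3: 3 × 1% × $25,000.00 = $750.00
Penalty, months 4–7: 4 × 2.25% × $25,000.00 = $2,250.00
Interest (4.2%/yr ÷ 12 = 0.35%/month): $25,000.00 × ((1 + 0.0035)^7 − 1) = $618.9689…
Penalties + interest = $3,000.0000 + $618.9689… = $3,618.97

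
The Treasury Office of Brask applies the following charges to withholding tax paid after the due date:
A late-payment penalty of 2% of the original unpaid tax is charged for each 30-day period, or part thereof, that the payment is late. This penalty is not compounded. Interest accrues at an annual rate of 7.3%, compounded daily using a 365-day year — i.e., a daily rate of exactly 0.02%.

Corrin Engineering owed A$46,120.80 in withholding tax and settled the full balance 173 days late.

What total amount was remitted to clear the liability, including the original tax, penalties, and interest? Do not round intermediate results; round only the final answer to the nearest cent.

Penalty periods: ⌈173/30⌉ = 6; penalty = 6 × 2% × A$46,120.80 = A$5,534.50…
Interest: A$46,120.80 × ((1 + 0.0002)^173 − 1) = A$46,120.80 × 0.03520196… = A$1,623.5427…
Total = A$46,120.80 + A$5,534.4960 + A$1,623.5427… = A$53,278.84

A$53,278.84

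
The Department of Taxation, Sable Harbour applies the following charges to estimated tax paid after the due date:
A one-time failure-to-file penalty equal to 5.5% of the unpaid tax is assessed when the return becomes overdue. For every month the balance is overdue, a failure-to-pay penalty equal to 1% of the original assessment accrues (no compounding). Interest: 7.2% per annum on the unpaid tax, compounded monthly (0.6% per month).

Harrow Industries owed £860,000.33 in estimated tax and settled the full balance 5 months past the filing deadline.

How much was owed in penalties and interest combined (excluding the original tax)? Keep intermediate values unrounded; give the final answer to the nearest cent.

Failure-to-file penalty: 5.5% × £860,000.33 = £47,300.02…
Failure-to-pay penalty: 5 × 1% × £860,000.33 = £43,000.02…
Interest: £860,000.33 × ((1 + 0.006)^5 − 1) = £860,000.33 × 0.0303622… = £26,111.4732…
Penalties + interest = £90,300.0347… + £26,111.4732… = £116,411.51

£116,411.51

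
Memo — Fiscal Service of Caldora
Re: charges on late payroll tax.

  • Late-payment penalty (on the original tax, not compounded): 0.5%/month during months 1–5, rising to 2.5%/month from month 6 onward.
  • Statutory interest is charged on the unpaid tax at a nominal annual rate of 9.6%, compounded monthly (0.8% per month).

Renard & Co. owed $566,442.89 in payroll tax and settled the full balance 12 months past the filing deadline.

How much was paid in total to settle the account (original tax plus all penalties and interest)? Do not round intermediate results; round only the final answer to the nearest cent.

Penalty, months 1–5: 5 × 0.5% × $566,442.89 = $14,161.07…
Penalty, months 6–12: 7 × 2.5% × $566,442.89 = $99,127.51…
Interest: $566,442.89 × ((1 + 0.008)^12 − 1) = $566,442.89 × 0.1003387… = $56,836.1396…
Total = $566,442.89 + $113,288.5780 + $56,836.1396… = $736,567.61

$736,567.61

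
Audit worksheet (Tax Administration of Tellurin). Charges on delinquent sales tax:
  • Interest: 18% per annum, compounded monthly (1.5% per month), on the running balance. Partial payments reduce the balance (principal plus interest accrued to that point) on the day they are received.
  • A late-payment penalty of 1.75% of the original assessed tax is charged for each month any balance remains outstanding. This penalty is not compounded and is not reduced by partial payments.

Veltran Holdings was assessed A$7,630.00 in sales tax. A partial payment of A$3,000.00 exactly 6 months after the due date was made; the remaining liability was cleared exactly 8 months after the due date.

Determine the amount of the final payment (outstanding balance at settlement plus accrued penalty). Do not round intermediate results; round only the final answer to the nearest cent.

A$6,572.66

Balance at month 6: A$7,630.0000 × (1 + 0.015)^6 = A$8,342.9721…
After A$3,000.00 payment: A$8,342.9721… − A$3,000.00 = A$5,342.9721…
Balance at month 8: A$5,342.9721… × (1 + 0.015)^2 = A$5,504.4634…
Penalty: 8 × 1.75% × A$7,630.00 = A$1,068.20
Final settlement = outstanding balance + penalty = A$5,504.4634… + A$1,068.20 = A$6,572.66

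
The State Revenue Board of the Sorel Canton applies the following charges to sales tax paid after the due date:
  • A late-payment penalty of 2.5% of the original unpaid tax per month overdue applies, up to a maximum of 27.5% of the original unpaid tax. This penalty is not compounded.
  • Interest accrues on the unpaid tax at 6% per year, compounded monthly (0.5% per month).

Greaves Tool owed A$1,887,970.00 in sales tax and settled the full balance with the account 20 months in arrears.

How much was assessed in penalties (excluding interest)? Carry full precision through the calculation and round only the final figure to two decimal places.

Penalty (uncapped): 20 × 2.5% × A$1,887,970.00 = A$943,985.00; cap = 27.5% × A$1,887,970.00 = A$519,191.75 → penalty = A$519,191.75

A$519,191.75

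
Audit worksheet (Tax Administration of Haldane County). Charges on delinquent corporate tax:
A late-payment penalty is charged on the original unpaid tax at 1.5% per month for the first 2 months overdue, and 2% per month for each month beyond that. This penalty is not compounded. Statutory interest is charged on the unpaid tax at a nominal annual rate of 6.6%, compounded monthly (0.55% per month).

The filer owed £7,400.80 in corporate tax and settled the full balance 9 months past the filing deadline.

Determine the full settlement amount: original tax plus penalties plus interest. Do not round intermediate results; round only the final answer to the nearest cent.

Penalty, months 1–2: 2 × 1.5% × £7,400.80 = £222.02…
Penalty, months 3–9: 7 × 2% × £7,400.80 = £1,036.11…
Interest: £7,400.80 × ((1 + 0.0055)^9 − 1) = £7,400.80 × 0.0506031… = £374.5034…
Total = £7,400.80 + £1,258.1360 + £374.5034… = £9,033.44

£9,033.44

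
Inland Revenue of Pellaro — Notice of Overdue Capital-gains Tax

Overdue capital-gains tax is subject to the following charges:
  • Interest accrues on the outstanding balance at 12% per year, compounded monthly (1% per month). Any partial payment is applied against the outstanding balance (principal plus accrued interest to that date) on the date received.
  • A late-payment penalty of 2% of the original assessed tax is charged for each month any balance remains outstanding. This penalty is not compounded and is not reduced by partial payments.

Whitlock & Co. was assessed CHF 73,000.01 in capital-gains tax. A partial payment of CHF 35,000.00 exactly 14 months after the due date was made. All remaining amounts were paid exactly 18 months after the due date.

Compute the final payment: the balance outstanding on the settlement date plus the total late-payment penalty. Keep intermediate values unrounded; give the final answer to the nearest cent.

CHF 77,177.64

Balance at month 14: CHF 73,000.0100 × (1 + 0.01)^14 = CHF 83,911.6291…
After CHF 35,000.00 payment: CHF 83,911.6291… − CHF 35,000.00 = CHF 48,911.6291…
Balance at month 18: CHF 48,911.6291… × (1 + 0.01)^4 = CHF 50,897.6373…
Penalty: 18 × 2% × CHF 73,000.01 = CHF 26,280.00…
Final settlement = outstanding balance + penalty = CHF 50,897.6373… + CHF 26,280.00… = CHF 77,177.64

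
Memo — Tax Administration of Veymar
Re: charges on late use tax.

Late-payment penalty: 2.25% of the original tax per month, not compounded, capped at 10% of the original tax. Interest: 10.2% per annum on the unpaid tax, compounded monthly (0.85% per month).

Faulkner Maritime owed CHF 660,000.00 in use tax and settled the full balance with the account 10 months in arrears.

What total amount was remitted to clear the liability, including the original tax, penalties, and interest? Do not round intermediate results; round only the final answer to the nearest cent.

CHF 784,295.19

Penalty (uncapped): 10 × 2.25% × CHF 660,000.00 = CHF 148,500.00; cap = 10% × CHF 660,000.00 = CHF 66,000.00 → penalty = CHF 66,000.00
Interest: CHF 660,000.00 × ((1 + 0.0085)^10 − 1) = CHF 660,000.00 × 0.0883261… = CHF 58,295.1946…
Total = CHF 660,000.00 + CHF 66,000.0000 + CHF 58,295.1946… = CHF 784,295.19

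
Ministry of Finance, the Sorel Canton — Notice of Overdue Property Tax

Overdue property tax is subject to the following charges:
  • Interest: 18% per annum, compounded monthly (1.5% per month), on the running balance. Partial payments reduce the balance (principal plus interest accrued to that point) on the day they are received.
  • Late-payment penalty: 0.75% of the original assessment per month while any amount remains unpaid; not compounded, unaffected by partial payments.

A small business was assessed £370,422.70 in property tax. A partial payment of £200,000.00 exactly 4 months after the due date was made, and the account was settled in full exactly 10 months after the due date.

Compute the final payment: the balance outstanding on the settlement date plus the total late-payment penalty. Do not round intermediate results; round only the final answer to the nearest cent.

Balance at month 4: £370,422.7000 × (1 + 0.015)^4 = £393,153.1521…
After £200,000.00 payment: £393,153.1521… − £200,000.00 = £193,153.1521…
Balance at month 10: £193,153.1521… × (1 + 0.015)^6 = £211,202.0131…
Penalty: 10 × 0.75% × £370,422.70 = £27,781.70…
Final settlement = outstanding balance + penalty = £211,202.0131… + £27,781.70… = £238,983.72

£238,983.72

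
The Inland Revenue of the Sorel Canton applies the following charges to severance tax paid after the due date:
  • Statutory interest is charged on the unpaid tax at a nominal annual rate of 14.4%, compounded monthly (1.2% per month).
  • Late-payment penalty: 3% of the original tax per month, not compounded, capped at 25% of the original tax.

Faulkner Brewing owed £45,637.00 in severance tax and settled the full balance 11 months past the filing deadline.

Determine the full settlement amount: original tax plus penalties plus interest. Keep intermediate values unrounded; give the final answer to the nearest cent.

Penalty (uncapped): 11 × 3% × £45,637.00 = £15,060.21; cap = 25% × £45,637.00 = £11,409.25 → penalty = £11,409.25
Interest: £45,637.00 × ((1 + 0.012)^11 − 1) = £45,637.00 × 0.1402121… = £6,398.8587…
Total = £45,637.00 + £11,409.2500 + £6,398.8587… = £63,445.11

£63,445.11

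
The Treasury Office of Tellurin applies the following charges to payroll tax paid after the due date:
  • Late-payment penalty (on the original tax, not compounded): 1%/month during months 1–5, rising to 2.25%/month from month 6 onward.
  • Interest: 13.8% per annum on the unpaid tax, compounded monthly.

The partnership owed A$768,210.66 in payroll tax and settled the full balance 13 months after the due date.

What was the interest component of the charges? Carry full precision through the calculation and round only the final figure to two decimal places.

A$123,115.93

Interest (13.8%/yr ÷ 12 = 1.15%/month): A$768,210.66 × ((1 + 0.0115)^13 − 1) = A$123,115.9282…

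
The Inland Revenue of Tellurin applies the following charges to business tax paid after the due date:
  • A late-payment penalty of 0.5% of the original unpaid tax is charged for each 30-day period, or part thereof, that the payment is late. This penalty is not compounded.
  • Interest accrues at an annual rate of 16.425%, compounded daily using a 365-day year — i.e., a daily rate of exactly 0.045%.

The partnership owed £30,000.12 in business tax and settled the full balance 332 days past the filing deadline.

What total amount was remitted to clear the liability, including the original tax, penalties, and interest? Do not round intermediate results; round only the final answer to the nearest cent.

£36,633.10

Penalty periods: ⌈332/30⌉ = 12; penalty = 12 × 0.5% × £30,000.12 = £1,800.01…
Interest: £30,000.12 × ((1 + 0.00045)^332 − 1) = £30,000.12 × 0.16109833… = £4,832.9693…
Total = £30,000.12 + £1,800.0072 + £4,832.9693… = £36,633.10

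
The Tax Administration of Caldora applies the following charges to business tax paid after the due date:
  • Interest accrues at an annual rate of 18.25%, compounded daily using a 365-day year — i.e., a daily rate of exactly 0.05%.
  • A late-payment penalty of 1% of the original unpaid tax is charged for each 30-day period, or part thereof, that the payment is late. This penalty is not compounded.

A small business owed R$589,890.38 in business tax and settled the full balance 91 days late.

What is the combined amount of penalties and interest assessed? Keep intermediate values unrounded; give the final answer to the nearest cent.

R$51,048.59

Penalty periods: ⌈91/30⌉ = 4; penalty = 4 × 1% × R$589,890.38 = R$23,595.62…
Interest: R$589,890.38 × ((1 + 0.0005)^91 − 1) = R$589,890.38 × 0.04653910… = R$27,452.9698…
Penalties + interest = R$23,595.6152 + R$27,452.9698… = R$51,048.59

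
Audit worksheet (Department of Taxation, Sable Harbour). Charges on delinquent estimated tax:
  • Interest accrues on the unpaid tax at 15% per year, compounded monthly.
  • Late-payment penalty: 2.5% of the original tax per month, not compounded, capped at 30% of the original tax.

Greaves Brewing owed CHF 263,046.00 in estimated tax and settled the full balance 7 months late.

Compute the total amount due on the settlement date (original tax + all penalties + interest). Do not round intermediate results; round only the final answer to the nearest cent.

Penalty: 7 × 2.5% × CHF 263,046.00 = CHF 46,033.05 (below the 30% cap of CHF 78,913.80)
Interest (15%/yr ÷ 12 = 1.25%/month): CHF 263,046.00 × ((1 + 0.0125)^7 − 1) = CHF 23,897.8528…
Total = CHF 263,046.00 + CHF 46,033.0500 + CHF 23,897.8528… = CHF 332,976.90

CHF 332,976.90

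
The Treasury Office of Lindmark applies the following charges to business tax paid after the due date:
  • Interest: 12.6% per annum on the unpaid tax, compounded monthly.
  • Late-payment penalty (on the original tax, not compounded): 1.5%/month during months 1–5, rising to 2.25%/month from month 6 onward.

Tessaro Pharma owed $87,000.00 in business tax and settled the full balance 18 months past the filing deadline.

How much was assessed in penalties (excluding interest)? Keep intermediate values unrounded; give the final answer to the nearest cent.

$31,972.50

Penalty, months 1–5: 5 × 1.5% × $87,000.00 = $6,525.00
Penalty, months 6–18: 13 × 2.25% × $87,000.00 = $25,447.50
Total penalty = $6,525.00 + $25,447.50 = $31,972.50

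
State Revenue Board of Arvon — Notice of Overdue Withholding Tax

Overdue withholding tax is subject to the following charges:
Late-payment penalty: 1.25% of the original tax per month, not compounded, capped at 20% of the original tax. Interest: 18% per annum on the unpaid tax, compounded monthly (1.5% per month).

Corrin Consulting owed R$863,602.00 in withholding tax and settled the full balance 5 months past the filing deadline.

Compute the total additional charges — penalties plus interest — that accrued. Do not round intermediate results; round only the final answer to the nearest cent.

Penalty: 5 × 1.25% × R$863,602.00 = R$53,975.13… (below the 20% cap of R$172,720.40)
Interest: R$863,602.00 × ((1 + 0.015)^5 − 1) = R$863,602.00 × 0.0772840… = R$66,742.6203…
Penalties + interest = R$53,975.1250 + R$66,742.6203… = R$120,717.75

R$120,717.75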